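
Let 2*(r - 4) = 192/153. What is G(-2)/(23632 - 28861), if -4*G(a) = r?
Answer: 59/266679 ≈ 0.00022124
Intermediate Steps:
r = 236/51 (r = 4 + (192/153)/2 = 4 + (192*(1/153))/2 = 4 + (½)*(64/51) = 4 + 32/51 = 236/51 ≈ 4.6274)
G(a) = -59/51 (G(a) = -¼*236/51 = -59/51)
G(-2)/(23632 - 28861) = -59/(51*(23632 - 28861)) = -59/51/(-5229) = -59/51*(-1/5229) = 59/266679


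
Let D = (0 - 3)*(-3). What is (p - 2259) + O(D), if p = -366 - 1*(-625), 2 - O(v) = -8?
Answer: -1990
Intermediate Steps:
D = 9 (D = -3*(-3) = 9)
O(v) = 10 (O(v) = 2 - 1*(-8) = 2 + 8 = 10)
p = 259 (p = -366 + 625 = 259)
(p - 2259) + O(D) = (259 - 2259) + 10 = -2000 + 10 = -1990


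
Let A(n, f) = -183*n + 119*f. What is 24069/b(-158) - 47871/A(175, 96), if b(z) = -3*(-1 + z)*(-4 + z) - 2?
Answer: 118645701/58961588 ≈ 2.0123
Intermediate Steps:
b(z) = -2 - 3*(-1 + z)*(-4 + z) (b(z) = -3*(-1 + z)*(-4 + z) - 2 = -2 - 3*(-1 + z)*(-4 + z))
24069/b(-158) - 47871/A(175, 96) = 24069/(-14 - 3*(-158)**2 + 15*(-158)) - 47871/(-183*175 + 119*96) = 24069/(-14 - 3*24964 - 2370) - 47871/(-32025 + 11424) = 24069/(-14 - 74892 - 2370) - 47871/(-20601) = 24069/(-77276) - 47871*(-1/20601) = 24069*(-1/77276) + 1773/763 = -24069/77276 + 1773/763 = 118645701/58961588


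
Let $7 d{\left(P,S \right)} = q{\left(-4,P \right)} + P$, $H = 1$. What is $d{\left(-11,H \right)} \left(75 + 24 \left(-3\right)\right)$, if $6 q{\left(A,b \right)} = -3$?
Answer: $- \frac{69}{14} \approx -4.9286$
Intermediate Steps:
$q{\left(A,b \right)} = - \frac{1}{2}$ ($q{\left(A,b \right)} = \frac{1}{6} \left(-3\right) = - \frac{1}{2}$)
$d{\left(P,S \right)} = - \frac{1}{14} + \frac{P}{7}$ ($d{\left(P,S \right)} = \frac{- \frac{1}{2} + P}{7} = - \frac{1}{14} + \frac{P}{7}$)
$d{\left(-11,H \right)} \left(75 + 24 \left(-3\right)\right) = \left(- \frac{1}{14} + \frac{1}{7} \left(-11\right)\right) \left(75 + 24 \left(-3\right)\right) = \left(- \frac{1}{14} - \frac{11}{7}\right) \left(75 - 72\right) = \left(- \frac{23}{14}\right) 3 = - \frac{69}{14}$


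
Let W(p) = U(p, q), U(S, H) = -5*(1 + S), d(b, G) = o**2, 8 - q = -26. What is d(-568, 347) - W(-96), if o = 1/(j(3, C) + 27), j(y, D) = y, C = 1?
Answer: -427499/900 ≈ -475.00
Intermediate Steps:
q = 34 (q = 8 - 1*(-26) = 8 + 26 = 34)
o = 1/30 (o = 1/(3 + 27) = 1/30 ≈ 0.033333)
d(b, G) = 1/900 (d(b, G) = (1/30)**2 = 1/900)
U(S, H) = -5 - 5*S
W(p) = -5 - 5*p
d(-568, 347) - W(-96) = 1/900 - (-5 - 5*(-96)) = 1/900 - (-5 + 480) = 1/900 - 1*475 = 1/900 - 475 = -427499/900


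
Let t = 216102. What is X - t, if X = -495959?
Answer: -712061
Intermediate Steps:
X - t = -495959 - 1*216102 = -495959 - 216102 = -712061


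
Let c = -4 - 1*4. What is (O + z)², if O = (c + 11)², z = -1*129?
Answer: 14400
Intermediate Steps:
z = -129
c = -8 (c = -4 - 4 = -8)
O = 9 (O = (-8 + 11)² = 3² = 9)
(O + z)² = (9 - 129)² = (-120)² = 14400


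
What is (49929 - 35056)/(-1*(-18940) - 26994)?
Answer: -14873/8054 ≈ -1.8467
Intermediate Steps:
(49929 - 35056)/(-1*(-18940) - 26994) = 14873/(18940 - 26994) = 14873/(-8054) = 14873*(-1/8054) = -14873/8054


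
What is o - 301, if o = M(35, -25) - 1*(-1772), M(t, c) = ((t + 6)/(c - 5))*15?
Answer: 2901/2 ≈ 1450.5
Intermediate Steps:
M(t, c) = 15*(6 + t)/(-5 + c) (M(t, c) = ((6 + t)/(-5 + c))*15 = 15*(6 + t)/(-5 + c))
o = 3503/2 (o = 15*(6 + 35)/(-5 - 25) - 1*(-1772) = 15*41/(-30) + 1772 = 15*(-1/30)*41 + 1772 = -41/2 + 1772 = 3503/2 ≈ 1751.5)
o - 301 = 3503/2 - 301 = 2901/2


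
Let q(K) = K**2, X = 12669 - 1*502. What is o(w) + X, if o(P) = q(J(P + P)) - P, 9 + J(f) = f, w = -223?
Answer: 219415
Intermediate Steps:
J(f) = -9 + f
X = 12167 (X = 12669 - 502 = 12167)
o(P) = (-9 + 2*P)**2 - P (o(P) = (-9 + (P + P))**2 - P = (-9 + 2*P)**2 - P)
o(w) + X = ((-9 + 2*(-223))**2 - 1*(-223)) + 12167 = ((-9 - 446)**2 + 223) + 12167 = ((-455)**2 + 223) + 12167 = (207025 + 223) + 12167 = 207248 + 12167 = 219415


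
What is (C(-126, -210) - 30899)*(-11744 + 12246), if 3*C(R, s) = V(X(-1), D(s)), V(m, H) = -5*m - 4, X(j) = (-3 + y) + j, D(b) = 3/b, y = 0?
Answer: -46525862/3 ≈ -1.5509e+7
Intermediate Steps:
X(j) = -3 + j (X(j) = (-3 + 0) + j = -3 + j)
V(m, H) = -4 - 5*m
C(R, s) = 16/3 (C(R, s) = (-4 - 5*(-3 - 1))/3 = (-4 - 5*(-4))/3 = (-4 + 20)/3 = (⅓)*16 = 16/3)
(C(-126, -210) - 30899)*(-11744 + 12246) = (16/3 - 30899)*(-11744 + 12246) = -92681/3*502 = -46525862/3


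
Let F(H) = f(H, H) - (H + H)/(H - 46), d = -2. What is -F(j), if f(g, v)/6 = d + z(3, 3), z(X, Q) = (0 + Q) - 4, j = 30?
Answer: 57/4 ≈ 14.250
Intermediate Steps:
z(X, Q) = -4 + Q (z(X, Q) = Q - 4 = -4 + Q)
f(g, v) = -18 (f(g, v) = 6*(-2 + (-4 + 3)) = 6*(-2 - 1) = 6*(-3) = -18)
F(H) = -18 - 2*H/(-46 + H) (F(H) = -18 - (H + H)/(H - 46) = -18 - 2*H/(-46 + H))
-F(j) = -4*(207 - 5*30)/(-46 + 30) = -4*(207 - 150)/(-16) = -4*(-1)*57/16 = -1*(-57/4) = 57/4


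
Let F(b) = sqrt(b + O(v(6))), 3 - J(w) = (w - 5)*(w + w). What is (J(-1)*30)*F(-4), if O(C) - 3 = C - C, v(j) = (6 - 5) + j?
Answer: -270*I ≈ -270.0*I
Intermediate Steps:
v(j) = 1 + j
O(C) = 3 (O(C) = 3 + (C - C) = 3 + 0 = 3)
J(w) = 3 - 2*w*(-5 + w) (J(w) = 3 - (w - 5)*(w + w) = 3 - (-5 + w)*2*w = 3 - 2*w*(-5 + w))
F(b) = sqrt(3 + b) (F(b) = sqrt(b + 3) = sqrt(3 + b))
(J(-1)*30)*F(-4) = ((3 - 2*(-1)**2 + 10*(-1))*30)*sqrt(3 - 4) = ((3 - 2*1 - 10)*30)*sqrt(-1) = ((3 - 2 - 10)*30)*I = (-9*30)*I = -270*I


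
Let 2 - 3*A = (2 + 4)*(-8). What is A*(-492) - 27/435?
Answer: -1189009/145 ≈ -8200.1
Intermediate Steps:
A = 50/3 (A = ⅔ - (2 + 4)*(-8)/3 = ⅔ - 2*(-8) = ⅔ - ⅓*(-48) = ⅔ + 16 = 50/3 ≈ 16.667)
A*(-492) - 27/435 = (50/3)*(-492) - 27/435 = -8200 - 27*1/435 = -8200 - 9/145 = -1189009/145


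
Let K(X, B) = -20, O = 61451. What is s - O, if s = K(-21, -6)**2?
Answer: -61051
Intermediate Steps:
s = 400 (s = (-20)**2 = 400)
s - O = 400 - 1*61451 = 400 - 61451 = -61051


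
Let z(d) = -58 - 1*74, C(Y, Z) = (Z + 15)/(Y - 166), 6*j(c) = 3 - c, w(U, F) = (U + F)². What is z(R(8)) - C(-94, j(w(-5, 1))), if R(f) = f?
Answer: -205843/1560 ≈ -131.95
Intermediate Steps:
w(U, F) = (F + U)²
j(c) = ½ - c/6 (j(c) = (3 - c)/6 = ½ - c/6)
C(Y, Z) = (15 + Z)/(-166 + Y)
z(d) = -132 (z(d) = -58 - 74 = -132)
z(R(8)) - C(-94, j(w(-5, 1))) = -132 - (15 + (½ - (1 - 5)²/6))/(-166 - 94) = -132 - (15 + (½ - ⅙*(-4)²))/(-260) = -132 - (-1)*(15 + (½ - ⅙*16))/260 = -132 - (-1)*(15 + (½ - 8/3))/260 = -132 - (-1)*(15 - 13/6)/260 = -132 - (-1)*77/(260*6) = -132 - 1*(-77/1560) = -132 + 77/1560 = -205843/1560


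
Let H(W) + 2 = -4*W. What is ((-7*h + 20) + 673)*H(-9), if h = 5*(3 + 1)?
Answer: 18802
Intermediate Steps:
h = 20 (h = 5*4 = 20)
H(W) = -2 - 4*W
((-7*h + 20) + 673)*H(-9) = ((-7*20 + 20) + 673)*(-2 - 4*(-9)) = ((-140 + 20) + 673)*(-2 + 36) = (-120 + 673)*34 = 553*34 = 18802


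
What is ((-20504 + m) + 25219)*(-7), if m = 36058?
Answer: -285411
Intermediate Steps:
((-20504 + m) + 25219)*(-7) = ((-20504 + 36058) + 25219)*(-7) = (15554 + 25219)*(-7) = 40773*(-7) = -285411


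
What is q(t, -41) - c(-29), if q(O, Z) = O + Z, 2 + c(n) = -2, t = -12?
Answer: -49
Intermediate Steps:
c(n) = -4 (c(n) = -2 - 2 = -4)
q(t, -41) - c(-29) = (-12 - 41) - 1*(-4) = -53 + 4 = -49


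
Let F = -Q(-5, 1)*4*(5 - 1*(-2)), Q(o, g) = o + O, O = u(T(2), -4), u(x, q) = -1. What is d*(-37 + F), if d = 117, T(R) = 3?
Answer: 15327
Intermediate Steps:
O = -1
Q(o, g) = -1 + o (Q(o, g) = o - 1 = -1 + o)
F = 168 (F = -(-1 - 5)*4*(5 - 1*(-2)) = -(-6*4)*(5 + 2) = -(-24)*7 = -1*(-168) = 168)
d*(-37 + F) = 117*(-37 + 168) = 117*131 = 15327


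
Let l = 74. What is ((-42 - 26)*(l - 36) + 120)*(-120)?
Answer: 295680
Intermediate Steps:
((-42 - 26)*(l - 36) + 120)*(-120) = ((-42 - 26)*(74 - 36) + 120)*(-120) = (-68*38 + 120)*(-120) = (-2584 + 120)*(-120) = -2464*(-120) = 295680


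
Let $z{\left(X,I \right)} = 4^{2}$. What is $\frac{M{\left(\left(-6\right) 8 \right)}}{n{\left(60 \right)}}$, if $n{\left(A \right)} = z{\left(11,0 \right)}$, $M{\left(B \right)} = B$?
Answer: $-3$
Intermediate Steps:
$z{\left(X,I \right)} = 16$
$n{\left(A \right)} = 16$
$\frac{M{\left(\left(-6\right) 8 \right)}}{n{\left(60 \right)}} = \frac{\left(-6\right) 8}{16} = \left(-48\right) \frac{1}{16} = -3$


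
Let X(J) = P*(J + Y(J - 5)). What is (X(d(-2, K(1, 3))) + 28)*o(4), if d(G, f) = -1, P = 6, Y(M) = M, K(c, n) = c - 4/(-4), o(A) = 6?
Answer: -84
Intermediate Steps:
K(c, n) = 1 + c (K(c, n) = c - 4*(-¼) = c + 1 = 1 + c)
X(J) = -30 + 12*J (X(J) = 6*(J + (J - 5)) = 6*(J + (-5 + J)) = 6*(-5 + 2*J) = -30 + 12*J)
(X(d(-2, K(1, 3))) + 28)*o(4) = ((-30 + 12*(-1)) + 28)*6 = ((-30 - 12) + 28)*6 = (-42 + 28)*6 = -14*6 = -84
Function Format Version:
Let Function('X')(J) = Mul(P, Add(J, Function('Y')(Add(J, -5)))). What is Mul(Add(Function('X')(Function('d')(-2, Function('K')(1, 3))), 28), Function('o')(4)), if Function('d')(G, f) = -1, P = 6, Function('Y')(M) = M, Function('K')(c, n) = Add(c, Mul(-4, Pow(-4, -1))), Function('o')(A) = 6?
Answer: -84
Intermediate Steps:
Function('K')(c, n) = Add(1, c) (Function('K')(c, n) = Add(c, Mul(-4, Rational(-1, 4))) = Add(c, 1) = Add(1, c))
Function('X')(J) = Add(-30, Mul(12, J)) (Function('X')(J) = Mul(6, Add(J, Add(J, -5))) = Mul(6, Add(J, Add(-5, J))) = Mul(6, Add(-5, Mul(2, J))) = Add(-30, Mul(12, J)))
Mul(Add(Function('X')(Function('d')(-2, Function('K')(1, 3))), 28), Function('o')(4)) = Mul(Add(Add(-30, Mul(12, -1)), 28), 6) = Mul(Add(Add(-30, -12), 28), 6) = Mul(Add(-42, 28), 6) = Mul(-14, 6) = -84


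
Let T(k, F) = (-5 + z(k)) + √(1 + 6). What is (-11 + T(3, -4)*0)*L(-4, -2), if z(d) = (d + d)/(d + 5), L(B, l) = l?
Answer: 22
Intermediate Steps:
z(d) = 2*d/(5 + d) (z(d) = (2*d)/(5 + d) = 2*d/(5 + d))
T(k, F) = -5 + √7 + 2*k/(5 + k) (T(k, F) = (-5 + 2*k/(5 + k)) + √(1 + 6) = (-5 + 2*k/(5 + k)) + √7 = -5 + √7 + 2*k/(5 + k))
(-11 + T(3, -4)*0)*L(-4, -2) = (-11 + ((2*3 + (-5 + √7)*(5 + 3))/(5 + 3))*0)*(-2) = (-11 + ((6 + (-5 + √7)*8)/8)*0)*(-2) = (-11 + ((6 + (-40 + 8*√7))/8)*0)*(-2) = (-11 + ((-34 + 8*√7)/8)*0)*(-2) = (-11 + (-17/4 + √7)*0)*(-2) = (-11 + 0)*(-2) = -11*(-2) = 22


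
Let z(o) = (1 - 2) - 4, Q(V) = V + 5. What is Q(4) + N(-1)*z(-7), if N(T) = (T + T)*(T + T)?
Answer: -11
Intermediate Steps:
Q(V) = 5 + V
z(o) = -5 (z(o) = -1 - 4 = -5)
N(T) = 4*T**2 (N(T) = (2*T)*(2*T) = 4*T**2)
Q(4) + N(-1)*z(-7) = (5 + 4) + (4*(-1)**2)*(-5) = 9 + (4*1)*(-5) = 9 + 4*(-5) = 9 - 20 = -11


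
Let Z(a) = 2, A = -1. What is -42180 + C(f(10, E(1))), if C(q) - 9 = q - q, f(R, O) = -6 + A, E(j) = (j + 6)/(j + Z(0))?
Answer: -42171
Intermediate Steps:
E(j) = (6 + j)/(2 + j) (E(j) = (j + 6)/(j + 2) = (6 + j)/(2 + j))
f(R, O) = -7 (f(R, O) = -6 - 1 = -7)
C(q) = 9 (C(q) = 9 + (q - q) = 9 + 0 = 9)
-42180 + C(f(10, E(1))) = -42180 + 9 = -42171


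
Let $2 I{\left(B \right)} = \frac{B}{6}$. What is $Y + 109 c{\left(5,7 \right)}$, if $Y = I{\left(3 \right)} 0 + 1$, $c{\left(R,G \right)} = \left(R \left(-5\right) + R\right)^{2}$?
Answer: $43601$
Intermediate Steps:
$I{\left(B \right)} = \frac{B}{12}$ ($I{\left(B \right)} = \frac{B \frac{1}{6}}{2} = \frac{\frac{1}{6} B}{2} = \frac{B}{12}$)
$c{\left(R,G \right)} = 16 R^{2}$ ($c{\left(R,G \right)} = \left(- 5 R + R\right)^{2} = \left(- 4 R\right)^{2} = 16 R^{2}$)
$Y = 1$ ($Y = \frac{1}{12} \cdot 3 \cdot 0 + 1 = \frac{1}{4} \cdot 0 + 1 = 0 + 1 = 1$)
$Y + 109 c{\left(5,7 \right)} = 1 + 109 \cdot 16 \cdot 5^{2} = 1 + 109 \cdot 16 \cdot 25 = 1 + 109 \cdot 400 = 1 + 43600 = 43601$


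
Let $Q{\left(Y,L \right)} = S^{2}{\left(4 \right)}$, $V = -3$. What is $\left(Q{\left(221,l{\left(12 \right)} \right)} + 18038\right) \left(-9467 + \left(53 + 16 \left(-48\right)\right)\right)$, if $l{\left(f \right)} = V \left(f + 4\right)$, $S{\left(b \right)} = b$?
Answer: $-183825828$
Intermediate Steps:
$l{\left(f \right)} = -12 - 3 f$ ($l{\left(f \right)} = - 3 \left(f + 4\right) = - 3 \left(4 + f\right) = -12 - 3 f$)
$Q{\left(Y,L \right)} = 16$ ($Q{\left(Y,L \right)} = 4^{2} = 16$)
$\left(Q{\left(221,l{\left(12 \right)} \right)} + 18038\right) \left(-9467 + \left(53 + 16 \left(-48\right)\right)\right) = \left(16 + 18038\right) \left(-9467 + \left(53 + 16 \left(-48\right)\right)\right) = 18054 \left(-9467 + \left(53 - 768\right)\right) = 18054 \left(-9467 - 715\right) = 18054 \left(-10182\right) = -183825828$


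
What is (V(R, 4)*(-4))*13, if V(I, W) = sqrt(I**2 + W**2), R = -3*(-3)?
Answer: -52*sqrt(97) ≈ -512.14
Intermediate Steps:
R = 9
(V(R, 4)*(-4))*13 = (sqrt(9**2 + 4**2)*(-4))*13 = (sqrt(81 + 16)*(-4))*13 = (sqrt(97)*(-4))*13 = -4*sqrt(97)*13 = -52*sqrt(97)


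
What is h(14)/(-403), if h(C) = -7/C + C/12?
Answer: -2/1209 ≈ -0.0016543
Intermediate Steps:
h(C) = -7/C + C/12 (h(C) = -7/C + C*(1/12) = -7/C + C/12)
h(14)/(-403) = (-7/14 + (1/12)*14)/(-403) = (-7*1/14 + 7/6)*(-1/403) = (-1/2 + 7/6)*(-1/403) = (2/3)*(-1/403) = -2/1209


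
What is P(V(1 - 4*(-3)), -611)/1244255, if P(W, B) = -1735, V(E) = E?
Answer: -347/248851 ≈ -0.0013944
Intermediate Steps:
P(V(1 - 4*(-3)), -611)/1244255 = -1735/1244255 = -1735*1/1244255 = -347/248851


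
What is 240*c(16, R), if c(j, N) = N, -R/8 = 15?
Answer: -28800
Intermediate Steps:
R = -120 (R = -8*15 = -120)
240*c(16, R) = 240*(-120) = -28800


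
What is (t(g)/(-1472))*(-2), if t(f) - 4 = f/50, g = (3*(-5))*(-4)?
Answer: 13/1840 ≈ 0.0070652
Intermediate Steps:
g = 60 (g = -15*(-4) = 60)
t(f) = 4 + f/50
(t(g)/(-1472))*(-2) = ((4 + (1/50)*60)/(-1472))*(-2) = ((4 + 6/5)*(-1/1472))*(-2) = ((26/5)*(-1/1472))*(-2) = -13/3680*(-2) = 13/1840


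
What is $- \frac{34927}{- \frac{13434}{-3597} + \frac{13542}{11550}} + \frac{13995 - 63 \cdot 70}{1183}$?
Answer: $- \frac{8659814527970}{1218091329} \approx -7109.3$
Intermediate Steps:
$- \frac{34927}{- \frac{13434}{-3597} + \frac{13542}{11550}} + \frac{13995 - 63 \cdot 70}{1183} = - \frac{34927}{\left(-13434\right) \left(- \frac{1}{3597}\right) + 13542 \cdot \frac{1}{11550}} + \left(13995 - 4410\right) \frac{1}{1183} = - \frac{34927}{\frac{4478}{1199} + \frac{2257}{1925}} + \left(13995 - 4410\right) \frac{1}{1183} = - \frac{34927}{\frac{1029663}{209825}} + 9585 \cdot \frac{1}{1183} = \left(-34927\right) \frac{209825}{1029663} + \frac{9585}{1183} = - \frac{7328557775}{1029663} + \frac{9585}{1183} = - \frac{8659814527970}{1218091329}$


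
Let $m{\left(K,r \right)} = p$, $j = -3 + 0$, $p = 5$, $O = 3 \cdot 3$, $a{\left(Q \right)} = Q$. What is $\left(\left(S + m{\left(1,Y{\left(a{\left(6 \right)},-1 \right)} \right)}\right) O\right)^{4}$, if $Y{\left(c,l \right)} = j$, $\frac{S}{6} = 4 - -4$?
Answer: $51769445841$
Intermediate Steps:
$S = 48$ ($S = 6 \left(4 - -4\right) = 6 \left(4 + 4\right) = 6 \cdot 8 = 48$)
$O = 9$
$j = -3$
$Y{\left(c,l \right)} = -3$
$m{\left(K,r \right)} = 5$
$\left(\left(S + m{\left(1,Y{\left(a{\left(6 \right)},-1 \right)} \right)}\right) O\right)^{4} = \left(\left(48 + 5\right) 9\right)^{4} = \left(53 \cdot 9\right)^{4} = 477^{4} = 51769445841$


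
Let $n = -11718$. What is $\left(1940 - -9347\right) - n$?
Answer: $23005$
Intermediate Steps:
$\left(1940 - -9347\right) - n = \left(1940 - -9347\right) - -11718 = \left(1940 + 9347\right) + 11718 = 11287 + 11718 = 23005$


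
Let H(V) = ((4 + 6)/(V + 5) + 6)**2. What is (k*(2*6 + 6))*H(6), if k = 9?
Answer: 935712/121 ≈ 7733.2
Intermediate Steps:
H(V) = (6 + 10/(5 + V))**2 (H(V) = (10/(5 + V) + 6)**2 = (6 + 10/(5 + V))**2)
(k*(2*6 + 6))*H(6) = (9*(2*6 + 6))*(4*(20 + 3*6)**2/(5 + 6)**2) = (9*(12 + 6))*(4*(20 + 18)**2/11**2) = (9*18)*(4*(1/121)*38**2) = 162*(4*(1/121)*1444) = 162*(5776/121) = 935712/121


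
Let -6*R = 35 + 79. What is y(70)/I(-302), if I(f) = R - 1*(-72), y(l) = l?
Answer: 70/53 ≈ 1.3208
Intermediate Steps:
R = -19 (R = -(35 + 79)/6 = -⅙*114 = -19)
I(f) = 53 (I(f) = -19 - 1*(-72) = -19 + 72 = 53)
y(70)/I(-302) = 70/53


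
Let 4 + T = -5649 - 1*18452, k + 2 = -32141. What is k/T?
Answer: 32143/24105 ≈ 1.3335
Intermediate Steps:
k = -32143 (k = -2 - 32141 = -32143)
T = -24105 (T = -4 + (-5649 - 1*18452) = -4 + (-5649 - 18452) = -4 - 24101 = -24105)
k/T = -32143/(-24105) = -32143*(-1/24105) = 32143/24105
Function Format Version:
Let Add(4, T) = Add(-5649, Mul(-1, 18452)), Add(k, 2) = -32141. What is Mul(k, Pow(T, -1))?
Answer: Rational(32143, 24105) ≈ 1.3335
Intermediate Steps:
k = -32143 (k = Add(-2, -32141) = -32143)
T = -24105 (T = Add(-4, Add(-5649, Mul(-1, 18452))) = Add(-4, Add(-5649, -18452)) = Add(-4, -24101) = -24105)
Mul(k, Pow(T, -1)) = Mul(-32143, Pow(-24105, -1)) = Mul(-32143, Rational(-1, 24105)) = Rational(32143, 24105)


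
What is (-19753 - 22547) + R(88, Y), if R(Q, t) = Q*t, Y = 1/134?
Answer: -2834056/67 ≈ -42299.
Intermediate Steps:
Y = 1/134 ≈ 0.0074627
(-19753 - 22547) + R(88, Y) = (-19753 - 22547) + 88*(1/134) = -42300 + 44/67 = -2834056/67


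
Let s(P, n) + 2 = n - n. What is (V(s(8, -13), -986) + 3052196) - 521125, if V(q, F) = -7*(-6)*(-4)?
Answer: 2530903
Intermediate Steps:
s(P, n) = -2 (s(P, n) = -2 + (n - n) = -2 + 0 = -2)
V(q, F) = -168 (V(q, F) = 42*(-4) = -168)
(V(s(8, -13), -986) + 3052196) - 521125 = (-168 + 3052196) - 521125 = 3052028 - 521125 = 2530903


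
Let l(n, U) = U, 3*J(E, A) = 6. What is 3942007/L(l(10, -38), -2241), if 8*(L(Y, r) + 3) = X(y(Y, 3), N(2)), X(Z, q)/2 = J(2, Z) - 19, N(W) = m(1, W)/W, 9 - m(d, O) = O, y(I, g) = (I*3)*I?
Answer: -15768028/29 ≈ -5.4373e+5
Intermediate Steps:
y(I, g) = 3*I**2 (y(I, g) = (3*I)*I = 3*I**2)
m(d, O) = 9 - O
J(E, A) = 2 (J(E, A) = (1/3)*6 = 2)
N(W) = (9 - W)/W
X(Z, q) = -34 (X(Z, q) = 2*(2 - 19) = 2*(-17) = -34)
L(Y, r) = -29/4 (L(Y, r) = -3 + (1/8)*(-34) = -3 - 17/4 = -29/4)
3942007/L(l(10, -38), -2241) = 3942007/(-29/4) = 3942007*(-4/29) = -15768028/29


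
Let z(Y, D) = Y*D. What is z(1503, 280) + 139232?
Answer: 560072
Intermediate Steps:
z(Y, D) = D*Y
z(1503, 280) + 139232 = 280*1503 + 139232 = 420840 + 139232 = 560072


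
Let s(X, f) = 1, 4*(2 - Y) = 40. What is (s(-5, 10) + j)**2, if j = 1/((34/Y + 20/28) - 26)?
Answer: 638401/683929 ≈ 0.93343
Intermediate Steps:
Y = -8 (Y = 2 - 1/4*40 = 2 - 10 = -8)
j = -28/827 (j = 1/((34/(-8) + 20/28) - 26) = 1/((34*(-1/8) + 20*(1/28)) - 26) = 1/((-17/4 + 5/7) - 26) = 1/(-99/28 - 26) = 1/(-827/28) = -28/827 ≈ -0.033857)
(s(-5, 10) + j)**2 = (1 - 28/827)**2 = (799/827)**2 = 638401/683929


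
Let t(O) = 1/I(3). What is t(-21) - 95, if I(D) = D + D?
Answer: -569/6 ≈ -94.833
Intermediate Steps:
I(D) = 2*D
t(O) = 1/6 (t(O) = 1/(2*3) = 1/6)
t(-21) - 95 = 1/6 - 95 = -569/6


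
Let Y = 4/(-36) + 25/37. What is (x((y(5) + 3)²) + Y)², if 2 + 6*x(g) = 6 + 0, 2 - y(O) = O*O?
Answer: 168100/110889 ≈ 1.5159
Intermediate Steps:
y(O) = 2 - O² (y(O) = 2 - O*O = 2 - O²)
Y = 188/333 (Y = 4*(-1/36) + 25*(1/37) = -⅑ + 25/37 = 188/333 ≈ 0.56456)
x(g) = ⅔ (x(g) = -⅓ + (6 + 0)/6 = -⅓ + (⅙)*6 = -⅓ + 1 = ⅔)
(x((y(5) + 3)²) + Y)² = (⅔ + 188/333)² = (410/333)² = 168100/110889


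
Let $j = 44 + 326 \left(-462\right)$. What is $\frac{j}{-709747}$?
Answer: $\frac{150568}{709747} \approx 0.21214$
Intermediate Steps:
$j = -150568$ ($j = 44 - 150612 = -150568$)
$\frac{j}{-709747} = - \frac{150568}{-709747} = \left(-150568\right) \left(- \frac{1}{709747}\right) = \frac{150568}{709747}$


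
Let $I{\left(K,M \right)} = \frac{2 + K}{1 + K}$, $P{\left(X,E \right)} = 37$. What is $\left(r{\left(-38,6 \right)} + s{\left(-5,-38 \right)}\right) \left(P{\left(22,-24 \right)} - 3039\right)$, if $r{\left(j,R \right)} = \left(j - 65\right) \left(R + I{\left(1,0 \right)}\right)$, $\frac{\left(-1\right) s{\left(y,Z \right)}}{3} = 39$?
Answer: $2670279$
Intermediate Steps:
$s{\left(y,Z \right)} = -117$ ($s{\left(y,Z \right)} = \left(-3\right) 39 = -117$)
$I{\left(K,M \right)} = \frac{2 + K}{1 + K}$
$r{\left(j,R \right)} = \left(-65 + j\right) \left(\frac{3}{2} + R\right)$ ($r{\left(j,R \right)} = \left(j - 65\right) \left(R + \frac{2 + 1}{1 + 1}\right) = \left(-65 + j\right) \left(R + \frac{1}{2} \cdot 3\right) = \left(-65 + j\right) \left(R + \frac{3}{2}\right) = \left(-65 + j\right) \left(\frac{3}{2} + R\right)$)
$\left(r{\left(-38,6 \right)} + s{\left(-5,-38 \right)}\right) \left(P{\left(22,-24 \right)} - 3039\right) = \left(\left(- \frac{195}{2} - 390 + \frac{3}{2} \left(-38\right) + 6 \left(-38\right)\right) - 117\right) \left(37 - 3039\right) = \left(\left(- \frac{195}{2} - 390 - 57 - 228\right) - 117\right) \left(-3002\right) = \left(- \frac{1545}{2} - 117\right) \left(-3002\right) = \left(- \frac{1779}{2}\right) \left(-3002\right) = 2670279$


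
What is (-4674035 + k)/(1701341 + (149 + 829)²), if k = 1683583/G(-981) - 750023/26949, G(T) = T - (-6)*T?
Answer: -288340583361871/163951286642325 ≈ -1.7587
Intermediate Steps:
G(T) = 7*T (G(T) = T + 6*T = 7*T)
k = -16840428736/61686261 (k = 1683583/((7*(-981))) - 750023/26949 = 1683583/(-6867) - 750023*1/26949 = 1683583*(-1/6867) - 750023/26949 = -1683583/6867 - 750023/26949 = -16840428736/61686261 ≈ -273.00)
(-4674035 + k)/(1701341 + (149 + 829)²) = (-4674035 - 16840428736/61686261)/(1701341 + (149 + 829)²) = -288340583361871/(61686261*(1701341 + 978²)) = -288340583361871/(61686261*(1701341 + 956484)) = -288340583361871/61686261/2657825 = -288340583361871/61686261*1/2657825 = -288340583361871/163951286642325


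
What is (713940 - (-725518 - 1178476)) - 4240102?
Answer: -1622168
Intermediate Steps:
(713940 - (-725518 - 1178476)) - 4240102 = (713940 - 1*(-1903994)) - 4240102 = (713940 + 1903994) - 4240102 = 2617934 - 4240102 = -1622168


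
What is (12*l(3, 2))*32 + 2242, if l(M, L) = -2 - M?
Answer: 322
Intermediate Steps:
(12*l(3, 2))*32 + 2242 = (12*(-2 - 1*3))*32 + 2242 = (12*(-2 - 3))*32 + 2242 = (12*(-5))*32 + 2242 = -60*32 + 2242 = -1920 + 2242 = 322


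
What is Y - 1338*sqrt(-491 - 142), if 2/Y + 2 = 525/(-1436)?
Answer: -2872/3397 - 1338*I*sqrt(633) ≈ -0.84545 - 33663.0*I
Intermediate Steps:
Y = -2872/3397 (Y = 2/(-2 + 525/(-1436)) = 2/(-2 + 525*(-1/1436)) = 2/(-2 - 525/1436) = 2/(-3397/1436) = 2*(-1436/3397) = -2872/3397 ≈ -0.84545)
Y - 1338*sqrt(-491 - 142) = -2872/3397 - 1338*sqrt(-491 - 142) = -2872/3397 - 1338*I*sqrt(633)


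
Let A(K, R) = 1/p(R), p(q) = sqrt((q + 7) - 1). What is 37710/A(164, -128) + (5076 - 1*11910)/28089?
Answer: -2278/9363 + 37710*I*sqrt(122) ≈ -0.2433 + 4.1652e+5*I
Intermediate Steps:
p(q) = sqrt(6 + q) (p(q) = sqrt((7 + q) - 1) = sqrt(6 + q))
A(K, R) = 1/sqrt(6 + R) (A(K, R) = 1/(sqrt(6 + R)) = 1/sqrt(6 + R))
37710/A(164, -128) + (5076 - 1*11910)/28089 = 37710/(1/sqrt(6 - 128)) + (5076 - 1*11910)/28089 = 37710/(1/sqrt(-122)) + (5076 - 11910)*(1/28089) = 37710/((-I*sqrt(122)/122)) - 6834*1/28089 = 37710*(I*sqrt(122)) - 2278/9363 = 37710*I*sqrt(122) - 2278/9363 = -2278/9363 + 37710*I*sqrt(122)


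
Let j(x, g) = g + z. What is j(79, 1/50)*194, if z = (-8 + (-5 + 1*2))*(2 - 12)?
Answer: 533597/25 ≈ 21344.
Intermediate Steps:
z = 110 (z = (-8 + (-5 + 2))*(-10) = (-8 - 3)*(-10) = -11*(-10) = 110)
j(x, g) = 110 + g (j(x, g) = g + 110 = 110 + g)
j(79, 1/50)*194 = (110 + 1/50)*194 = (5501/50)*194 = 533597/25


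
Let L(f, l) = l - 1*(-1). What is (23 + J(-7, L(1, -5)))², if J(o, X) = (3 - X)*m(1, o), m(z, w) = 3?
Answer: 1936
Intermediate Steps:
L(f, l) = 1 + l (L(f, l) = l + 1 = 1 + l)
J(o, X) = 9 - 3*X (J(o, X) = (3 - X)*3 = 9 - 3*X)
(23 + J(-7, L(1, -5)))² = (23 + (9 - 3*(1 - 5)))² = (23 + (9 - 3*(-4)))² = (23 + (9 + 12))² = (23 + 21)² = 44² = 1936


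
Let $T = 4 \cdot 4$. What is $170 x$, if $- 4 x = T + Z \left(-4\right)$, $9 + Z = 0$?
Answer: $-2210$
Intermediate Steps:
$Z = -9$ ($Z = -9 + 0 = -9$)
$T = 16$
$x = -13$ ($x = - \frac{16 - -36}{4} = - \frac{16 + 36}{4} = \left(- \frac{1}{4}\right) 52 = -13$)
$170 x = 170 \left(-13\right) = -2210$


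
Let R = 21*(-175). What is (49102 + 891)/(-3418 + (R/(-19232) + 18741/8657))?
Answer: -8323405760032/568675445845 ≈ -14.636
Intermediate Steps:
R = -3675
(49102 + 891)/(-3418 + (R/(-19232) + 18741/8657)) = (49102 + 891)/(-3418 + (-3675/(-19232) + 18741/8657)) = 49993/(-3418 + (-3675*(-1/19232) + 18741*(1/8657))) = 49993/(-3418 + (3675/19232 + 18741/8657)) = 49993/(-3418 + 392241387/166491424) = 49993/(-568675445845/166491424) = 49993*(-166491424/568675445845) = -8323405760032/568675445845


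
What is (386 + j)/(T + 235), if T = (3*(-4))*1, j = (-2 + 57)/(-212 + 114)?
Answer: 37773/21854 ≈ 1.7284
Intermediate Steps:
j = -55/98 (j = 55/(-98) = 55*(-1/98) = -55/98 ≈ -0.56122)
T = -12 (T = -12*1 = -12)
(386 + j)/(T + 235) = (386 - 55/98)/(-12 + 235) = (37773/98)/223 = (37773/98)*(1/223) = 37773/21854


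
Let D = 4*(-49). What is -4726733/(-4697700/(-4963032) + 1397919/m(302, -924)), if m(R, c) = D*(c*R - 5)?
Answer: -4860119934680547852/999529330447 ≈ -4.8624e+6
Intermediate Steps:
D = -196
m(R, c) = 980 - 196*R*c (m(R, c) = -196*(c*R - 5) = -196*(R*c - 5) = -196*(-5 + R*c) = 980 - 196*R*c)
-4726733/(-4697700/(-4963032) + 1397919/m(302, -924)) = -4726733/(-4697700/(-4963032) + 1397919/(980 - 196*302*(-924))) = -4726733/(-4697700*(-1/4963032) + 1397919/(980 + 54693408)) = -4726733/(391475/413586 + 1397919/54694388) = -4726733/10994822634917/11310416577684 = -4726733*11310416577684/10994822634917 = -4860119934680547852/999529330447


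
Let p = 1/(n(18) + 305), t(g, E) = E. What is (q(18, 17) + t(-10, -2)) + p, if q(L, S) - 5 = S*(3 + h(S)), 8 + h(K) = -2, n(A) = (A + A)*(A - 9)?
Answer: -72963/629 ≈ -116.00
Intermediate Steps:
n(A) = 2*A*(-9 + A) (n(A) = (2*A)*(-9 + A) = 2*A*(-9 + A))
p = 1/629 (p = 1/(2*18*(-9 + 18) + 305) = 1/(2*18*9 + 305) = 1/(324 + 305) = 1/629 ≈ 0.0015898)
h(K) = -10 (h(K) = -8 - 2 = -10)
q(L, S) = 5 - 7*S (q(L, S) = 5 + S*(3 - 10) = 5 + S*(-7) = 5 - 7*S)
(q(18, 17) + t(-10, -2)) + p = ((5 - 7*17) - 2) + 1/629 = ((5 - 119) - 2) + 1/629 = (-114 - 2) + 1/629 = -116 + 1/629 = -72963/629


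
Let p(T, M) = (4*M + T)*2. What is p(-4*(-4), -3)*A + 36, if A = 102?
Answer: 852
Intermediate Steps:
p(T, M) = 2*T + 8*M (p(T, M) = (T + 4*M)*2 = 2*T + 8*M)
p(-4*(-4), -3)*A + 36 = (2*(-4*(-4)) + 8*(-3))*102 + 36 = (2*16 - 24)*102 + 36 = (32 - 24)*102 + 36 = 8*102 + 36 = 816 + 36 = 852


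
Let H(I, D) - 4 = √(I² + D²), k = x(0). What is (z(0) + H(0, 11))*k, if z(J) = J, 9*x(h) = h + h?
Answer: 0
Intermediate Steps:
x(h) = 2*h/9 (x(h) = (h + h)/9 = (2*h)/9 = 2*h/9)
k = 0 (k = (2/9)*0 = 0)
H(I, D) = 4 + √(D² + I²) (H(I, D) = 4 + √(I² + D²) = 4 + √(D² + I²))
(z(0) + H(0, 11))*k = (0 + (4 + √(11² + 0²)))*0 = (0 + (4 + √(121 + 0)))*0 = (0 + (4 + √121))*0 = (0 + (4 + 11))*0 = (0 + 15)*0 = 15*0 = 0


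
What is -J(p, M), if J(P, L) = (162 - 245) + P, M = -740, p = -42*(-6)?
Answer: -169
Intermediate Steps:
p = 252
J(P, L) = -83 + P
-J(p, M) = -(-83 + 252) = -1*169 = -169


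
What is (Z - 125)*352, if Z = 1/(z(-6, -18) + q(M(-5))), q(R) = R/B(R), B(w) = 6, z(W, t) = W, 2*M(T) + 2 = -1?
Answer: -1101408/25 ≈ -44056.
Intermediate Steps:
M(T) = -3/2 (M(T) = -1 + (½)*(-1) = -1 - ½ = -3/2)
q(R) = R/6
Z = -4/25 (Z = 1/(-6 + (⅙)*(-3/2)) = 1/(-6 - ¼) = 1/(-25/4) = -4/25 ≈ -0.16000)
(Z - 125)*352 = (-4/25 - 125)*352 = -3129/25*352 = -1101408/25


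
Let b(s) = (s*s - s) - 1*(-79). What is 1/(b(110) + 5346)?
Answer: 1/17415 ≈ 5.7422e-5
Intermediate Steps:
b(s) = 79 + s**2 - s (b(s) = (s**2 - s) + 79 = 79 + s**2 - s)
1/(b(110) + 5346) = 1/((79 + 110**2 - 1*110) + 5346) = 1/((79 + 12100 - 110) + 5346) = 1/(12069 + 5346) = 1/17415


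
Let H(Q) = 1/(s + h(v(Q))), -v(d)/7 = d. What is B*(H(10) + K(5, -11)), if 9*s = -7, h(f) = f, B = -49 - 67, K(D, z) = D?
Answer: -368416/637 ≈ -578.36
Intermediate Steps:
v(d) = -7*d
B = -116
s = -7/9 (s = (1/9)*(-7) = -7/9 ≈ -0.77778)
H(Q) = 1/(-7/9 - 7*Q)
B*(H(10) + K(5, -11)) = -116*(-9/(7 + 63*10) + 5) = -116*(-9/(7 + 630) + 5) = -116*(-9/637 + 5) = -116*3176/637 = -368416/637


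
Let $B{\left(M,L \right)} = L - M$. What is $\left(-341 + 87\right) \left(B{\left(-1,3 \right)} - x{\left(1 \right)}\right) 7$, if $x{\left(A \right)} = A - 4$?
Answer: $-12446$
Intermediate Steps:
$x{\left(A \right)} = -4 + A$
$\left(-341 + 87\right) \left(B{\left(-1,3 \right)} - x{\left(1 \right)}\right) 7 = \left(-341 + 87\right) \left(\left(3 - -1\right) - \left(-4 + 1\right)\right) 7 = - 254 \left(\left(3 + 1\right) - -3\right) 7 = - 254 \left(4 + 3\right) 7 = - 254 \cdot 7 \cdot 7 = \left(-254\right) 49 = -12446$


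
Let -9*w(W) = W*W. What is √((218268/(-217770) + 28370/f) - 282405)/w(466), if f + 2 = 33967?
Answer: -9*I*√17166804810373871844065/53540231996860 ≈ -0.022025*I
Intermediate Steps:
f = 33965 (f = -2 + 33967 = 33965)
w(W) = -W²/9 (w(W) = -W*W/9 = -W²/9)
√((218268/(-217770) + 28370/f) - 282405)/w(466) = √((218268/(-217770) + 28370/33965) - 282405)/((-⅑*466²)) = √((218268*(-1/217770) + 28370*(1/33965)) - 282405)/((-⅑*217156)) = √((-36378/36295 + 5674/6793) - 282405)/(-217156/9) = √(-41177924/246551935 - 282405)*(-9/217156) = √(-69627540381599/246551935)*(-9/217156) = (I*√17166804810373871844065/246551935)*(-9/217156) = -9*I*√17166804810373871844065/53540231996860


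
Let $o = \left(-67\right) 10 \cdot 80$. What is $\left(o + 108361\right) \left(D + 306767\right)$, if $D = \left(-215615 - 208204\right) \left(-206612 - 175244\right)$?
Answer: $8862418101480391$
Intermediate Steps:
$D = 161837828064$ ($D = \left(-423819\right) \left(-381856\right) = 161837828064$)
$o = -53600$ ($o = \left(-670\right) 80 = -53600$)
$\left(o + 108361\right) \left(D + 306767\right) = \left(-53600 + 108361\right) \left(161837828064 + 306767\right) = 54761 \cdot 161838134831 = 8862418101480391$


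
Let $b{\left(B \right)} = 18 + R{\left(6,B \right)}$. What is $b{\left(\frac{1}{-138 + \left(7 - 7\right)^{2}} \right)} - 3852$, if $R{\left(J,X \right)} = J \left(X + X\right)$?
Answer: $- \frac{88184}{23} \approx -3834.1$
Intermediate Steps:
$R{\left(J,X \right)} = 2 J X$ ($R{\left(J,X \right)} = J 2 X = 2 J X$)
$b{\left(B \right)} = 18 + 12 B$ ($b{\left(B \right)} = 18 + 2 \cdot 6 B = 18 + 12 B$)
$b{\left(\frac{1}{-138 + \left(7 - 7\right)^{2}} \right)} - 3852 = \left(18 + \frac{12}{-138 + \left(7 - 7\right)^{2}}\right) - 3852 = \left(18 + \frac{12}{-138 + 0^{2}}\right) - 3852 = \left(18 + \frac{12}{-138 + 0}\right) - 3852 = \left(18 + \frac{12}{-138}\right) - 3852 = \left(18 + 12 \left(- \frac{1}{138}\right)\right) - 3852 = \left(18 - \frac{2}{23}\right) - 3852 = \frac{412}{23} - 3852 = - \frac{88184}{23}$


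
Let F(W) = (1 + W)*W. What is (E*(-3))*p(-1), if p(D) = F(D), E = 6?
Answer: 0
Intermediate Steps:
F(W) = W*(1 + W)
p(D) = D*(1 + D)
(E*(-3))*p(-1) = (6*(-3))*(-(1 - 1)) = -(-18)*0 = -18*0 = 0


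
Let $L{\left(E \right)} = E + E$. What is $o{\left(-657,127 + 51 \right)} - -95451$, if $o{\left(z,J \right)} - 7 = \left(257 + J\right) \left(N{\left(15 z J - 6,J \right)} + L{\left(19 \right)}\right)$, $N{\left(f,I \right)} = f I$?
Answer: $-135827284292$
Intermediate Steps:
$N{\left(f,I \right)} = I f$
$L{\left(E \right)} = 2 E$
$o{\left(z,J \right)} = 7 + \left(38 + J \left(-6 + 15 J z\right)\right) \left(257 + J\right)$ ($o{\left(z,J \right)} = 7 + \left(257 + J\right) \left(J \left(15 z J - 6\right) + 2 \cdot 19\right) = 7 + \left(257 + J\right) \left(J \left(15 J z - 6\right) + 38\right) = 7 + \left(257 + J\right) \left(J \left(-6 + 15 J z\right) + 38\right) = 7 + \left(257 + J\right) \left(38 + J \left(-6 + 15 J z\right)\right) = 7 + \left(38 + J \left(-6 + 15 J z\right)\right) \left(257 + J\right)$)
$o{\left(-657,127 + 51 \right)} - -95451 = \left(9773 - 1504 \left(127 + 51\right) - 6 \left(127 + 51\right)^{2} + 15 \left(-657\right) \left(127 + 51\right)^{3} + 3855 \left(-657\right) \left(127 + 51\right)^{2}\right) - -95451 = \left(9773 - 267712 - 6 \cdot 178^{2} + 15 \left(-657\right) 178^{3} + 3855 \left(-657\right) 178^{2}\right) + 95451 = \left(9773 - 267712 - 190104 + 15 \left(-657\right) 5639752 + 3855 \left(-657\right) 31684\right) + 95451 = \left(9773 - 267712 - 190104 - 55579755960 - 80247175740\right) + 95451 = -135827379743 + 95451 = -135827284292$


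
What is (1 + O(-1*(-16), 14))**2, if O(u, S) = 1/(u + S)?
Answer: 961/900 ≈ 1.0678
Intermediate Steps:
O(u, S) = 1/(S + u)
(1 + O(-1*(-16), 14))**2 = (1 + 1/(14 - 1*(-16)))**2 = (1 + 1/(14 + 16))**2 = (1 + 1/30)**2 = (31/30)**2 = 961/900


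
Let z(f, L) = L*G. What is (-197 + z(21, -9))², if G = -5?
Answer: 23104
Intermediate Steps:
z(f, L) = -5*L (z(f, L) = L*(-5) = -5*L)
(-197 + z(21, -9))² = (-197 - 5*(-9))² = (-197 + 45)² = (-152)² = 23104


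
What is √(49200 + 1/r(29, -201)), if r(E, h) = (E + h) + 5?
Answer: √1372138633/167 ≈ 221.81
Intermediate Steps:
r(E, h) = 5 + E + h
√(49200 + 1/r(29, -201)) = √(49200 + 1/(5 + 29 - 201)) = √(49200 + 1/(-167)) = √(49200 - 1/167) = √(8216399/167) = √1372138633/167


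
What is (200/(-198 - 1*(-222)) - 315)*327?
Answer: -100280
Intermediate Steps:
(200/(-198 - 1*(-222)) - 315)*327 = (200/(-198 + 222) - 315)*327 = (200/24 - 315)*327 = (200*(1/24) - 315)*327 = (25/3 - 315)*327 = -920/3*327 = -100280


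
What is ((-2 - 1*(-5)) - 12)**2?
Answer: 81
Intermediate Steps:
((-2 - 1*(-5)) - 12)**2 = ((-2 + 5) - 12)**2 = (3 - 12)**2 = (-9)**2 = 81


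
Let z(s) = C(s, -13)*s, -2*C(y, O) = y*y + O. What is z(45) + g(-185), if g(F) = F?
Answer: -45455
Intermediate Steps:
C(y, O) = -O/2 - y²/2 (C(y, O) = -(y*y + O)/2 = -(y² + O)/2 = -(O + y²)/2 = -O/2 - y²/2)
z(s) = s*(13/2 - s²/2) (z(s) = (-½*(-13) - s²/2)*s = (13/2 - s²/2)*s = s*(13/2 - s²/2))
z(45) + g(-185) = (½)*45*(13 - 1*45²) - 185 = (½)*45*(13 - 1*2025) - 185 = (½)*45*(13 - 2025) - 185 = (½)*45*(-2012) - 185 = -45270 - 185 = -45455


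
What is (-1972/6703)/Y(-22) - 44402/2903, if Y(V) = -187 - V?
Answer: -49102665274/3210703485 ≈ -15.293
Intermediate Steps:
(-1972/6703)/Y(-22) - 44402/2903 = (-1972/6703)/(-187 - 1*(-22)) - 44402/2903 = (-1972*1/6703)/(-187 + 22) - 44402*1/2903 = -1972/6703/(-165) - 44402/2903 = -1972/6703*(-1/165) - 44402/2903 = 1972/1105995 - 44402/2903 = -49102665274/3210703485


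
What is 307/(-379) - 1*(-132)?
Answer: 49721/379 ≈ 131.19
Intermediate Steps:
307/(-379) - 1*(-132) = 307*(-1/379) + 132 = -307/379 + 132 = 49721/379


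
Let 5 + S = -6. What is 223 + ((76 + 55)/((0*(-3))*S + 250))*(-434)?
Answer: -552/125 ≈ -4.4160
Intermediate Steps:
S = -11 (S = -5 - 6 = -11)
223 + ((76 + 55)/((0*(-3))*S + 250))*(-434) = 223 + ((76 + 55)/((0*(-3))*(-11) + 250))*(-434) = 223 + (131/(0*(-11) + 250))*(-434) = 223 + (131/(0 + 250))*(-434) = 223 + (131/250)*(-434) = 223 - 28427/125 = -552/125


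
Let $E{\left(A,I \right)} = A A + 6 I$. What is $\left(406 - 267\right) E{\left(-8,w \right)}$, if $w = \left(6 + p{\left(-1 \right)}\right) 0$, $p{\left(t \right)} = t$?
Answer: $8896$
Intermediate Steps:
$w = 0$ ($w = \left(6 - 1\right) 0 = 5 \cdot 0 = 0$)
$E{\left(A,I \right)} = A^{2} + 6 I$
$\left(406 - 267\right) E{\left(-8,w \right)} = \left(406 - 267\right) \left(\left(-8\right)^{2} + 6 \cdot 0\right) = 139 \left(64 + 0\right) = 139 \cdot 64 = 8896$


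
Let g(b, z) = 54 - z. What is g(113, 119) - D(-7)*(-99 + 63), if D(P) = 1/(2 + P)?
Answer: -361/5 ≈ -72.200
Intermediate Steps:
g(113, 119) - D(-7)*(-99 + 63) = (54 - 1*119) - (-99 + 63)/(2 - 7) = (54 - 119) - (-36)/(-5) = -65 - (-1)*(-36)/5 = -65 - 1*36/5 = -65 - 36/5 = -361/5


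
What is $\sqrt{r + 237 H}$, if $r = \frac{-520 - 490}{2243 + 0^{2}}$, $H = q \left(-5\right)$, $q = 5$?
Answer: $\frac{i \sqrt{29811230755}}{2243} \approx 76.977 i$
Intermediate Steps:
$H = -25$ ($H = 5 \left(-5\right) = -25$)
$r = - \frac{1010}{2243}$ ($r = - \frac{1010}{2243 + 0} = - \frac{1010}{2243} \approx -0.45029$)
$\sqrt{r + 237 H} = \sqrt{- \frac{1010}{2243} + 237 \left(-25\right)} = \sqrt{- \frac{1010}{2243} - 5925} = \sqrt{- \frac{13290785}{2243}} = \frac{i \sqrt{29811230755}}{2243}$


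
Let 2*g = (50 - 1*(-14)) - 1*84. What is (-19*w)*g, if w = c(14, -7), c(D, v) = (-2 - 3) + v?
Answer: -2280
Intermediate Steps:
c(D, v) = -5 + v
g = -10 (g = ((50 - 1*(-14)) - 1*84)/2 = ((50 + 14) - 84)/2 = (64 - 84)/2 = (½)*(-20) = -10)
w = -12 (w = -5 - 7 = -12)
(-19*w)*g = -19*(-12)*(-10) = 228*(-10) = -2280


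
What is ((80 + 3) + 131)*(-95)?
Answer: -20330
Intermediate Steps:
((80 + 3) + 131)*(-95) = (83 + 131)*(-95) = 214*(-95) = -20330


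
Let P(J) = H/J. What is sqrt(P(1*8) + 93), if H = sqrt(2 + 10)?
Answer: sqrt(372 + sqrt(3))/2 ≈ 9.6661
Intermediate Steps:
H = 2*sqrt(3) (H = sqrt(12) = 2*sqrt(3) ≈ 3.4641)
P(J) = 2*sqrt(3)/J (P(J) = (2*sqrt(3))/J = 2*sqrt(3)/J)
sqrt(P(1*8) + 93) = sqrt(2*sqrt(3)/((1*8)) + 93) = sqrt(2*sqrt(3)/8 + 93) = sqrt(2*sqrt(3)*(1/8) + 93) = sqrt(sqrt(3)/4 + 93) = sqrt(93 + sqrt(3)/4)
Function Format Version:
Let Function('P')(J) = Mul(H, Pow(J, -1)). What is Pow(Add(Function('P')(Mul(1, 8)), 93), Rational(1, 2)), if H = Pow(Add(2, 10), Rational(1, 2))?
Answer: Mul(Rational(1, 2), Pow(Add(372, Pow(3, Rational(1, 2))), Rational(1, 2))) ≈ 9.6661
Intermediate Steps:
H = Mul(2, Pow(3, Rational(1, 2))) (H = Pow(12, Rational(1, 2)) = Mul(2, Pow(3, Rational(1, 2))) ≈ 3.4641)
Function('P')(J) = Mul(2, Pow(3, Rational(1, 2)), Pow(J, -1)) (Function('P')(J) = Mul(Mul(2, Pow(3, Rational(1, 2))), Pow(J, -1)) = Mul(2, Pow(3, Rational(1, 2)), Pow(J, -1)))
Pow(Add(Function('P')(Mul(1, 8)), 93), Rational(1, 2)) = Pow(Add(Mul(2, Pow(3, Rational(1, 2)), Pow(Mul(1, 8), -1)), 93), Rational(1, 2)) = Pow(Add(Mul(2, Pow(3, Rational(1, 2)), Pow(8, -1)), 93), Rational(1, 2)) = Pow(Add(Mul(2, Pow(3, Rational(1, 2)), Rational(1, 8)), 93), Rational(1, 2)) = Pow(Add(Mul(Rational(1, 4), Pow(3, Rational(1, 2))), 93), Rational(1, 2)) = Pow(Add(93, Mul(Rational(1, 4), Pow(3, Rational(1, 2)))), Rational(1, 2))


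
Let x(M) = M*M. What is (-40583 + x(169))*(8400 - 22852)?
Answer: 173741944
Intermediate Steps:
x(M) = M**2
(-40583 + x(169))*(8400 - 22852) = (-40583 + 169**2)*(8400 - 22852) = (-40583 + 28561)*(-14452) = -12022*(-14452) = 173741944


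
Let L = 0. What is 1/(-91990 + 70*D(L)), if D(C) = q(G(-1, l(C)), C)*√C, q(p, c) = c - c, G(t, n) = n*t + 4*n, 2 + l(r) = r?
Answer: -1/91990 ≈ -1.0871e-5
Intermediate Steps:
l(r) = -2 + r
G(t, n) = 4*n + n*t
q(p, c) = 0
D(C) = 0 (D(C) = 0*√C = 0)
1/(-91990 + 70*D(L)) = 1/(-91990 + 70*0) = 1/(-91990 + 0) = 1/(-91990) = -1/91990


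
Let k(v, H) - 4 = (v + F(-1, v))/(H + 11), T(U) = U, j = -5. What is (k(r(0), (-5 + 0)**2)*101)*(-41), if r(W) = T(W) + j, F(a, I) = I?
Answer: -277447/18 ≈ -15414.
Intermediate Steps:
r(W) = -5 + W (r(W) = W - 5 = -5 + W)
k(v, H) = 4 + 2*v/(11 + H) (k(v, H) = 4 + (v + v)/(H + 11) = 4 + (2*v)/(11 + H) = 4 + 2*v/(11 + H))
(k(r(0), (-5 + 0)**2)*101)*(-41) = ((2*(22 + (-5 + 0) + 2*(-5 + 0)**2)/(11 + (-5 + 0)**2))*101)*(-41) = ((2*(22 - 5 + 2*(-5)**2)/(11 + (-5)**2))*101)*(-41) = ((2*(22 - 5 + 2*25)/(11 + 25))*101)*(-41) = ((2*(22 - 5 + 50)/36)*101)*(-41) = ((2*(1/36)*67)*101)*(-41) = ((67/18)*101)*(-41) = (6767/18)*(-41) = -277447/18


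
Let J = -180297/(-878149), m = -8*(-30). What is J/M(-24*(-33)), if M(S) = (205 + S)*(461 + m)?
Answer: 180297/613735701653 ≈ 2.9377e-7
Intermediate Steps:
m = 240
J = 180297/878149 (J = -180297*(-1/878149) = 180297/878149 ≈ 0.20531)
M(S) = 143705 + 701*S (M(S) = (205 + S)*(461 + 240) = (205 + S)*701 = 143705 + 701*S)
J/M(-24*(-33)) = 180297/(878149*(143705 + 701*(-24*(-33)))) = 180297/(878149*(143705 + 701*792)) = 180297/(878149*(143705 + 555192)) = (180297/878149)/698897 = (180297/878149)*(1/698897) = 180297/613735701653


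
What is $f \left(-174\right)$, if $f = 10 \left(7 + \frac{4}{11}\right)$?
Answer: $- \frac{140940}{11} \approx -12813.0$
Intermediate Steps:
$f = \frac{810}{11}$ ($f = 10 \left(7 + 4 \cdot \frac{1}{11}\right) = 10 \left(7 + \frac{4}{11}\right) = 10 \cdot \frac{81}{11} = \frac{810}{11} \approx 73.636$)
$f \left(-174\right) = \frac{810}{11} \left(-174\right) = - \frac{140940}{11}$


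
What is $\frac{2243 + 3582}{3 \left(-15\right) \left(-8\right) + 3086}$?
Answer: $\frac{5825}{3446} \approx 1.6904$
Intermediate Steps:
$\frac{2243 + 3582}{3 \left(-15\right) \left(-8\right) + 3086} = \frac{5825}{\left(-45\right) \left(-8\right) + 3086} = \frac{5825}{360 + 3086} = \frac{5825}{3446}$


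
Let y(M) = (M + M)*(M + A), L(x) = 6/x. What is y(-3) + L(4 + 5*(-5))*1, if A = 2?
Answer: 40/7 ≈ 5.7143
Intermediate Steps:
y(M) = 2*M*(2 + M) (y(M) = (M + M)*(M + 2) = (2*M)*(2 + M) = 2*M*(2 + M))
y(-3) + L(4 + 5*(-5))*1 = 2*(-3)*(2 - 3) + (6/(4 + 5*(-5)))*1 = 2*(-3)*(-1) + (6/(4 - 25))*1 = 6 + (6/(-21))*1 = 6 + (6*(-1/21))*1 = 6 - 2/7*1 = 6 - 2/7 = 40/7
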